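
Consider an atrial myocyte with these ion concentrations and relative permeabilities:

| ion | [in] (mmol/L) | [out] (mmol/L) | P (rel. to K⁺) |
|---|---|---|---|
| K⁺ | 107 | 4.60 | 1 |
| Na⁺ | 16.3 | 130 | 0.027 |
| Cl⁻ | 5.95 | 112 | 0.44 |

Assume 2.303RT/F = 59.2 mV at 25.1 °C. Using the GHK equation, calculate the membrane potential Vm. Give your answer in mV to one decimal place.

Vm = 59.2 · log₁₀[(Σ P·[cation]ₒ + Σ P·[anion]ᵢ) / (Σ P·[cation]ᵢ + Σ P·[anion]ₒ)]
Numerator = 1×4.60 + 0.027×130 + 0.44×5.95 = 10.73
Denominator = 1×107 + 0.027×16.3 + 0.44×112 = 156.7
Vm = 59.2 · log₁₀(0.068453) = 59.2 × (-1.1646) = -68.94 mV

-68.9 mV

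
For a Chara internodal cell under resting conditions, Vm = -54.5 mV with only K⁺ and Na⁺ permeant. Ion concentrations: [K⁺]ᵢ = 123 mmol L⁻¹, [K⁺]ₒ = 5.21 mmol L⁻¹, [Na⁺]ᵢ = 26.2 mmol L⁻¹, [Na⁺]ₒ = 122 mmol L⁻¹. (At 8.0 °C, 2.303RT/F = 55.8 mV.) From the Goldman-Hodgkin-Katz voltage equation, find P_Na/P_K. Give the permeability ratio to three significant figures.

Let α = P_Na/P_K. GHK: Vm = 55.8·log₁₀[(Kₒ + α·Naₒ)/(Kᵢ + α·Naᵢ)].
10^(Vm/55.8) = 10^(-54.5/55.8) = 0.10551
So 0.10551·(Kᵢ + α·Naᵢ) = Kₒ + α·Naₒ → α = (0.10551·123.0 − 5.21) / (122.0 − 0.10551·26.2)
α = (12.98 − 5.21) / (122.0 − 2.764) = 7.768/119.2 = 0.06515

0.0651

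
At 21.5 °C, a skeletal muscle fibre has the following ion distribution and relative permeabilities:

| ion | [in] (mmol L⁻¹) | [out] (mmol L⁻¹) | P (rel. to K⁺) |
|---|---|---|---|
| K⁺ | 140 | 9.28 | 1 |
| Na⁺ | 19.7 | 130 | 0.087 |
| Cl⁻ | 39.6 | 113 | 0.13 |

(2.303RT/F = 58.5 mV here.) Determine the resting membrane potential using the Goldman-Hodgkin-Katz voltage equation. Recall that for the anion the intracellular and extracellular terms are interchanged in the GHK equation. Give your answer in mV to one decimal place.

Vm = 58.5 · log₁₀[(Σ P·[cation]ₒ + Σ P·[anion]ᵢ) / (Σ P·[cation]ᵢ + Σ P·[anion]ₒ)]
Numerator = 1×9.28 + 0.087×130 + 0.13×39.6 = 25.74
Denominator = 1×140 + 0.087×19.7 + 0.13×113 = 156.4
Vm = 58.5 · log₁₀(0.16456) = 58.5 × (-0.7837) = -45.84 mV

-45.8 mV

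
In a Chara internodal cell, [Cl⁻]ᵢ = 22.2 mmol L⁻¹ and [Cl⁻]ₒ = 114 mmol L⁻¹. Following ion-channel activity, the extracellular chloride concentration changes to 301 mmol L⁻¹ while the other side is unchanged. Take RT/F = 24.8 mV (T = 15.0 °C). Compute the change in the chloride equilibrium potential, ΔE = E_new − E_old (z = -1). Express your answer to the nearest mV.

-24 mV

E_old = (24.8/-1)·ln(114/22.2) = -40.58 mV
E_new = (24.8/-1)·ln(301/22.2) = -64.65 mV
ΔE = -64.65 − (-40.58) = -24.08 mV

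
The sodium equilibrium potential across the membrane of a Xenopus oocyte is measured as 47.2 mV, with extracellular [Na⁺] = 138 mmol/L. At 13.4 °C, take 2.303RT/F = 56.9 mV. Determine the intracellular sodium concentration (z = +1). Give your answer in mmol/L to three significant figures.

Nernst: E = (56.9/1) · log₁₀([out]/[in]), so log₁₀([out]/[in]) = 47.2 × 1 / 56.9 = 0.8295.
[out]/[in] = 10^(0.8295) = 6.753.
[in] = 138 / 6.753 = 20.43 mmol/L.

20.4 mmol/L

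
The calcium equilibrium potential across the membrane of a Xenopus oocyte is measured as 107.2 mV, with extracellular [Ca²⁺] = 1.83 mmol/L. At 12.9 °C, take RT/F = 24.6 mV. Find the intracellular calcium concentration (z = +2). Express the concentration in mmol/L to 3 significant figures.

0.000300 mmol/L

Nernst: E = (24.6/2) · ln([out]/[in]), so ln([out]/[in]) = 107.2 × 2 / 24.6 = 8.7154.
[out]/[in] = e^(8.7154) = 6096.
[in] = 1.83 / 6096 = 0.0003002 mmol/L.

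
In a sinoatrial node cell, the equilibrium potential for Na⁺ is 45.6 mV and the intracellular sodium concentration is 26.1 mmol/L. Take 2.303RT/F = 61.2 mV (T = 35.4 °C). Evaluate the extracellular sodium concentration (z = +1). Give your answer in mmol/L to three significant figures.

Nernst: E = (61.2/1) · log₁₀([out]/[in]), so log₁₀([out]/[in]) = 45.6 × 1 / 61.2 = 0.7451.
[out]/[in] = 10^(0.7451) = 5.56.
[out] = 5.56 × 26.1 = 145.1 mmol/L.

145 mmol/L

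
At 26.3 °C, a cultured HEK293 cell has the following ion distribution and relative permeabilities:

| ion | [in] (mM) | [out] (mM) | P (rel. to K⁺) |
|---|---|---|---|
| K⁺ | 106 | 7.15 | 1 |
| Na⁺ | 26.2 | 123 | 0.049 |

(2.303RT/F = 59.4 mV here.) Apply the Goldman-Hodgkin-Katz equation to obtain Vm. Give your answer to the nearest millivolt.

Vm = 59.4 · log₁₀[(Σ P·[cation]ₒ + Σ P·[anion]ᵢ) / (Σ P·[cation]ᵢ + Σ P·[anion]ₒ)]
Numerator = 1×7.15 + 0.049×123 = 13.18
Denominator = 1×106 + 0.049×26.2 = 107.3
Vm = 59.4 · log₁₀(0.12282) = 59.4 × (-0.9107) = -54.10 mV

-54 mV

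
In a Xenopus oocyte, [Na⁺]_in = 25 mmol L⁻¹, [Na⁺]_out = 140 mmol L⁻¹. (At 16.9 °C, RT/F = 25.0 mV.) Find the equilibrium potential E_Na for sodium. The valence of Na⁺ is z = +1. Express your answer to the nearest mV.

E = (25.0/z) · ln([Na⁺]_out/[Na⁺]_in) with z = +1.
= (25.0/1) · ln(140/25) = 25.00 · ln(5.6)
= 25.00 · (1.7228) = 43.07 mV

43 mV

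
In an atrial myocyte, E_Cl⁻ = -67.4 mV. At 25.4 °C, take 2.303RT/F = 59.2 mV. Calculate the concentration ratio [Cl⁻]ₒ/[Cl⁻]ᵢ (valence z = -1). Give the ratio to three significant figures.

log₁₀([out]/[in]) = E·z/(59.2) = -67.4 × -1 / 59.2 = 1.1385
[out]/[in] = 10^(1.1385) = 13.76

13.8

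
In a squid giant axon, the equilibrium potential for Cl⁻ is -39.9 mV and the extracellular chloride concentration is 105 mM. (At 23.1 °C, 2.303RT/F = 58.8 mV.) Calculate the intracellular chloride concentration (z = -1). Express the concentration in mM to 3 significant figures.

Nernst: E = (58.8/-1) · log₁₀([out]/[in]), so log₁₀([out]/[in]) = -39.9 × -1 / 58.8 = 0.6786.
[out]/[in] = 10^(0.6786) = 4.771.
[in] = 105 / 4.771 = 22.01 mM.

22.0 mM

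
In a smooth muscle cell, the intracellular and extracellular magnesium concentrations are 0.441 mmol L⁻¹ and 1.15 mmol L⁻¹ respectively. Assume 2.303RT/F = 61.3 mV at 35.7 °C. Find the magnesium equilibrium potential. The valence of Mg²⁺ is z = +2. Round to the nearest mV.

13 mV

E = (61.3/z) · log₁₀([Mg²⁺]_out/[Mg²⁺]_in) with z = +2.
= (61.3/2) · log₁₀(1.15/0.441) = 30.65 · log₁₀(2.608)
= 30.65 · (0.4163) = 12.76 mV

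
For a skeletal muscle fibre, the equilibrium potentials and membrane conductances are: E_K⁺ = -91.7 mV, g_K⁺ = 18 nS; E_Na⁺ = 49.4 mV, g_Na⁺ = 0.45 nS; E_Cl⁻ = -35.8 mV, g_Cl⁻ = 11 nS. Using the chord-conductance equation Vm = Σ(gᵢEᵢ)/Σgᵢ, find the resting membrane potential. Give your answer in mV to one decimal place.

Σ gᵢEᵢ = 18·(-91.7) + 0.45·(49.4) + 11·(-35.8) = -2022.17
Σ gᵢ = 18 + 0.45 + 11 = 29.45
Vm = -2022.17 / 29.45 = -68.66 mV

-68.7 mV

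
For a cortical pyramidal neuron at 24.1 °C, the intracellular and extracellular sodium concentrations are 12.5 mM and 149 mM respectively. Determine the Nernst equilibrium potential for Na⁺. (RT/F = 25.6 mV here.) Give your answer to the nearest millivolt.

63 mV

E = (25.6/z) · ln([Na⁺]_out/[Na⁺]_in) with z = +1.
= (25.6/1) · ln(149/12.5) = 25.60 · ln(11.92)
= 25.60 · (2.4782) = 63.44 mV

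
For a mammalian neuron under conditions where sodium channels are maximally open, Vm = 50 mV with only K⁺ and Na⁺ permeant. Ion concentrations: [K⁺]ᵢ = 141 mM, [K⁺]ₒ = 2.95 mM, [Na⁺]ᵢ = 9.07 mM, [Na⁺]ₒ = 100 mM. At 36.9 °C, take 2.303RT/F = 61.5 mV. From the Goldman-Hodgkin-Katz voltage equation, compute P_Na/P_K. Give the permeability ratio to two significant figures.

Let α = P_Na/P_K. GHK: Vm = 61.5·log₁₀[(Kₒ + α·Naₒ)/(Kᵢ + α·Naᵢ)].
10^(Vm/61.5) = 10^(50.0/61.5) = 6.5014
So 6.5014·(Kᵢ + α·Naᵢ) = Kₒ + α·Naₒ → α = (6.5014·141.0 − 2.95) / (100.0 − 6.5014·9.07)
α = (916.7 − 2.95) / (100.0 − 58.97) = 913.8/41.03 = 22.27

22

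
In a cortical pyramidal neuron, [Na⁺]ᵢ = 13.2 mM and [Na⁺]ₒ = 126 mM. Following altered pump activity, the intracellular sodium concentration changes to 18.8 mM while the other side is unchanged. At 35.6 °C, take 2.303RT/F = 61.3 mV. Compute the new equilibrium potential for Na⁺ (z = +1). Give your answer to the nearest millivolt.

51 mV

After the shift: [Na⁺]_out = 126, [Na⁺]_in = 18.8 mM.
E_new = (61.3/1)·log₁₀(126/18.8) = 61.30 · (0.8262) = 50.65 mV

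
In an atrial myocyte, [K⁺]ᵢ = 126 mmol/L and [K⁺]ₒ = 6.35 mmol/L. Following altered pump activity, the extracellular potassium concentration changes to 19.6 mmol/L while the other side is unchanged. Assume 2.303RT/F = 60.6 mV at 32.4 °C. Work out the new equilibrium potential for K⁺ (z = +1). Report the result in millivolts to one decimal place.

-49.0 mV

After the shift: [K⁺]_out = 19.6, [K⁺]_in = 126 mmol/L.
E_new = (60.6/1)·log₁₀(19.6/126) = 60.60 · (-0.8081) = -48.97 mV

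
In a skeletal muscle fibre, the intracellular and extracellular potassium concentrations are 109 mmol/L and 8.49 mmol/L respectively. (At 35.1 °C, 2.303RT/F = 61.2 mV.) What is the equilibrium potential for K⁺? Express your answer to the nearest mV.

E = (61.2/z) · log₁₀([K⁺]_out/[K⁺]_in) with z = +1.
= (61.2/1) · log₁₀(8.49/109) = 61.20 · log₁₀(0.07789)
= 61.20 · (-1.1085) = -67.84 mV

-68 mV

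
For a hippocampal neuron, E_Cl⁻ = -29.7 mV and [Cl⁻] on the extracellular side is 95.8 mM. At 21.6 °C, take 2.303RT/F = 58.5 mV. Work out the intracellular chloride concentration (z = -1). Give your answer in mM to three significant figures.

29.8 mM

Nernst: E = (58.5/-1) · log₁₀([out]/[in]), so log₁₀([out]/[in]) = -29.7 × -1 / 58.5 = 0.5077.
[out]/[in] = 10^(0.5077) = 3.219.
[in] = 95.8 / 3.219 = 29.76 mM.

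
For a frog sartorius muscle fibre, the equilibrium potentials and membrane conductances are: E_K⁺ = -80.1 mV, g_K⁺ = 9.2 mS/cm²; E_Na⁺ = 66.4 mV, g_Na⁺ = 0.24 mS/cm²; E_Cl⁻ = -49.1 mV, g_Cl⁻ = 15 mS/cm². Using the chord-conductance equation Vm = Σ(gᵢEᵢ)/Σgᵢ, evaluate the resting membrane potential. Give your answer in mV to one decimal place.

Σ gᵢEᵢ = 9.2·(-80.1) + 0.24·(66.4) + 15·(-49.1) = -1457.48
Σ gᵢ = 9.2 + 0.24 + 15 = 24.44
Vm = -1457.48 / 24.44 = -59.64 mV

-59.6 mV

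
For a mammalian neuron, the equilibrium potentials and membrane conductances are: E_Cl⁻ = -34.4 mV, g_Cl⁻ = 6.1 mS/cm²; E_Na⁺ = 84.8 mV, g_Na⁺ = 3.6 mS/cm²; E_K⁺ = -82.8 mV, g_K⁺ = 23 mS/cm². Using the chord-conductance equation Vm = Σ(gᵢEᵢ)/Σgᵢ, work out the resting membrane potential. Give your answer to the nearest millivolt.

-55 mV

Σ gᵢEᵢ = 6.1·(-34.4) + 3.6·(84.8) + 23·(-82.8) = -1808.96
Σ gᵢ = 6.1 + 3.6 + 23 = 32.7
Vm = -1808.96 / 32.7 = -55.32 mV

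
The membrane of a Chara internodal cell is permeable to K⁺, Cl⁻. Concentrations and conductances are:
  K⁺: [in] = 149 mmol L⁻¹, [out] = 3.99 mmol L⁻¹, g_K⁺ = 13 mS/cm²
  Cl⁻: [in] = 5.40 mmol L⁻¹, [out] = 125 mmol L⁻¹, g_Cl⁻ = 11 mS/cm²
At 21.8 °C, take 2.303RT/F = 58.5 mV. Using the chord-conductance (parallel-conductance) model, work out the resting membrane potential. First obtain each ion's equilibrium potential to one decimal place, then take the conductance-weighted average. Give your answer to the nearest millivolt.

-86 mV

E_K⁺ = (58.5/1)·log₁₀(3.99/149) = -92.0 mV
E_Cl⁻ = (58.5/-1)·log₁₀(125/5.40) = -79.8 mV
Vm = (Σ gᵢEᵢ)/(Σ gᵢ) = (13·-92.0 + 11·-79.8) / (13 + 11)
= -2073.80 / 24 = -86.41 mV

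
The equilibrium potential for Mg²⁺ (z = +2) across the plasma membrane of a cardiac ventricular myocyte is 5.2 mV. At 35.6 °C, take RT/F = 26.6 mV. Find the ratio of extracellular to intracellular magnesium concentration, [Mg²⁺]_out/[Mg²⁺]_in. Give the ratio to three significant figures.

ln([out]/[in]) = E·z/(26.6) = 5.2 × 2 / 26.6 = 0.3910
[out]/[in] = e^(0.3910) = 1.478

1.48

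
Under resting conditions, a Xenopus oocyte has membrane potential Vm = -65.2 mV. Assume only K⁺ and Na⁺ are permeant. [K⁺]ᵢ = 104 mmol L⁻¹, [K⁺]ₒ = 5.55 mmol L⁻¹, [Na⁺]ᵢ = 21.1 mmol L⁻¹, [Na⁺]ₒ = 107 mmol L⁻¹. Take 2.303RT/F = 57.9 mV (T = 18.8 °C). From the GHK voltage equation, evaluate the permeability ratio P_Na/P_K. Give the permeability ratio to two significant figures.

0.021

Let α = P_Na/P_K. GHK: Vm = 57.9·log₁₀[(Kₒ + α·Naₒ)/(Kᵢ + α·Naᵢ)].
10^(Vm/57.9) = 10^(-65.2/57.9) = 0.074803
So 0.074803·(Kᵢ + α·Naᵢ) = Kₒ + α·Naₒ → α = (0.074803·104.0 − 5.55) / (107.0 − 0.074803·21.1)
α = (7.78 − 5.55) / (107.0 − 1.578) = 2.23/105.4 = 0.02115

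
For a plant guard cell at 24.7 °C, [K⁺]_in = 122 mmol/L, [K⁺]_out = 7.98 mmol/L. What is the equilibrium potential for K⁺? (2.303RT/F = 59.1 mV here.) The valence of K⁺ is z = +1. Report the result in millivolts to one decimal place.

E = (59.1/z) · log₁₀([K⁺]_out/[K⁺]_in) with z = +1.
= (59.1/1) · log₁₀(7.98/122) = 59.10 · log₁₀(0.06541)
= 59.10 · (-1.1844) = -70.00 mV

-70.0 mV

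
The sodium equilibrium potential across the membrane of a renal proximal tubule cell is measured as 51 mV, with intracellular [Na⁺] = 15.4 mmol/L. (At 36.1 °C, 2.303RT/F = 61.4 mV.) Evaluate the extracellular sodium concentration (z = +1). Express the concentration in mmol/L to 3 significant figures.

104 mmol/L

Nernst: E = (61.4/1) · log₁₀([out]/[in]), so log₁₀([out]/[in]) = 51.0 × 1 / 61.4 = 0.8306.
[out]/[in] = 10^(0.8306) = 6.77.
[out] = 6.77 × 15.4 = 104.3 mmol/L.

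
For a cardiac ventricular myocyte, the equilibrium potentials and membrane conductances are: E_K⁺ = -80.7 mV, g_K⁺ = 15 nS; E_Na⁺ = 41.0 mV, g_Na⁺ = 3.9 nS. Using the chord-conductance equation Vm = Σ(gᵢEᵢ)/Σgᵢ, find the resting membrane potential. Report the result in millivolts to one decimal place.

-55.6 mV

Σ gᵢEᵢ = 15·(-80.7) + 3.9·(41.0) = -1050.60
Σ gᵢ = 15 + 3.9 = 18.9
Vm = -1050.60 / 18.9 = -55.59 mV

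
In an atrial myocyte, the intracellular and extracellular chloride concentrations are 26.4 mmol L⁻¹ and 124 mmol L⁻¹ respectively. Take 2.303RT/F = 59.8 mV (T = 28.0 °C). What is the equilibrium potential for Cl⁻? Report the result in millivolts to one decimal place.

E = (59.8/z) · log₁₀([Cl⁻]_out/[Cl⁻]_in) with z = -1.
For an anion, dividing by z = -1 reverses the sign.
= (59.8/-1) · log₁₀(124/26.4) = -59.80 · log₁₀(4.697)
= -59.80 · (0.6718) = -40.17 mV

-40.2 mV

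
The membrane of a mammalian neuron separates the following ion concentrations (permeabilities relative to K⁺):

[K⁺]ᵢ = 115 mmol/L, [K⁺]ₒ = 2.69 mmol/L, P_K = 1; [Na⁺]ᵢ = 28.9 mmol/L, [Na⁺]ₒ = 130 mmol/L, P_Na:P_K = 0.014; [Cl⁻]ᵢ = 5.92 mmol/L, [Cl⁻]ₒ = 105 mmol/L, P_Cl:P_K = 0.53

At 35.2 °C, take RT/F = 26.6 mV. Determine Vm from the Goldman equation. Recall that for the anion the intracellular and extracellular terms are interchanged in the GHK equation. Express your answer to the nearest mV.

Vm = 26.6 · ln[(Σ P·[cation]ₒ + Σ P·[anion]ᵢ) / (Σ P·[cation]ᵢ + Σ P·[anion]ₒ)]
Numerator = 1×2.69 + 0.014×130 + 0.53×5.92 = 7.648
Denominator = 1×115 + 0.014×28.9 + 0.53×105 = 171.1
Vm = 26.6 · ln(0.044709) = 26.6 × (-3.1076) = -82.66 mV

-83 mV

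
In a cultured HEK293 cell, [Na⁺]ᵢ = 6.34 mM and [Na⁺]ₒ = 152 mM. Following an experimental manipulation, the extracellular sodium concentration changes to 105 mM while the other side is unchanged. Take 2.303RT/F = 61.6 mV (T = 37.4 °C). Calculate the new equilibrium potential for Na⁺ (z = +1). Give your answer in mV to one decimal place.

After the shift: [Na⁺]_out = 105, [Na⁺]_in = 6.34 mM.
E_new = (61.6/1)·log₁₀(105/6.34) = 61.60 · (1.2191) = 75.10 mV

75.1 mV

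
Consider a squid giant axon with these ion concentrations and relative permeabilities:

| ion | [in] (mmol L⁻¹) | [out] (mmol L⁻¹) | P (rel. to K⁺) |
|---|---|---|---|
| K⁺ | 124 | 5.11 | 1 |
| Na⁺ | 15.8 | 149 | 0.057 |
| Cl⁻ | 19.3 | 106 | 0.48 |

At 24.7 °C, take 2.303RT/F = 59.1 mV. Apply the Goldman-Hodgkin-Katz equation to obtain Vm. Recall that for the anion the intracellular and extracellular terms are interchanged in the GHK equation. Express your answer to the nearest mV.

-52 mV

Vm = 59.1 · log₁₀[(Σ P·[cation]ₒ + Σ P·[anion]ᵢ) / (Σ P·[cation]ᵢ + Σ P·[anion]ₒ)]
Numerator = 1×5.11 + 0.057×149 + 0.48×19.3 = 22.87
Denominator = 1×124 + 0.057×15.8 + 0.48×106 = 175.8
Vm = 59.1 · log₁₀(0.13009) = 59.1 × (-0.8858) = -52.35 mV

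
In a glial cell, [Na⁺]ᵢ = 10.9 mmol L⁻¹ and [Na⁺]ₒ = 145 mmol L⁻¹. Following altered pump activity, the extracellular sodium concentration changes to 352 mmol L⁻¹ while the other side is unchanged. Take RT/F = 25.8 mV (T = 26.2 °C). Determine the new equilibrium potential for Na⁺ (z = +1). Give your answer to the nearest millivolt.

After the shift: [Na⁺]_out = 352, [Na⁺]_in = 10.9 mmol L⁻¹.
E_new = (25.8/1)·ln(352/10.9) = 25.80 · (3.4749) = 89.65 mV

90 mV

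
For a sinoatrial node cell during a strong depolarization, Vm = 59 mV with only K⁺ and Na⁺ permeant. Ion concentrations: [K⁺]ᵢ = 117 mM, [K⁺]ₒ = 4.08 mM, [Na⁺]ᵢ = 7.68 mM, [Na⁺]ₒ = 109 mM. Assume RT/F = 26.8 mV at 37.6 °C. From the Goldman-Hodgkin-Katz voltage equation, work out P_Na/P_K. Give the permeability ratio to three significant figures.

26.6

Let α = P_Na/P_K. GHK: Vm = 26.8·ln[(Kₒ + α·Naₒ)/(Kᵢ + α·Naᵢ)].
e^(Vm/26.8) = e^(59.0/26.8) = 9.0385
So 9.0385·(Kᵢ + α·Naᵢ) = Kₒ + α·Naₒ → α = (9.0385·117.0 − 4.08) / (109.0 − 9.0385·7.68)
α = (1058 − 4.08) / (109.0 − 69.42) = 1053/39.58 = 26.61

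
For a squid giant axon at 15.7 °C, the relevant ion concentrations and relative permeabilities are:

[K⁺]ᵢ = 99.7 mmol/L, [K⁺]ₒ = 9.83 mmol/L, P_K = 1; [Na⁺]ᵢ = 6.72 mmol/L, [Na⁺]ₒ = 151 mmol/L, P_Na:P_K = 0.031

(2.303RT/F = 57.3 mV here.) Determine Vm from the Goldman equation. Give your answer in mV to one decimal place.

Vm = 57.3 · log₁₀[(Σ P·[cation]ₒ + Σ P·[anion]ᵢ) / (Σ P·[cation]ᵢ + Σ P·[anion]ₒ)]
Numerator = 1×9.83 + 0.031×151 = 14.51
Denominator = 1×99.7 + 0.031×6.72 = 99.91
Vm = 57.3 · log₁₀(0.14524) = 57.3 × (-0.8379) = -48.01 mV

-48.0 mV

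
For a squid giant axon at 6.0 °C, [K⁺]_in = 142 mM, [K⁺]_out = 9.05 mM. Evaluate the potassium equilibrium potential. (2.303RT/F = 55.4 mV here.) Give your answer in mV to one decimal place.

-66.2 mV

E = (55.4/z) · log₁₀([K⁺]_out/[K⁺]_in) with z = +1.
= (55.4/1) · log₁₀(9.05/142) = 55.40 · log₁₀(0.06373)
= 55.40 · (-1.1956) = -66.24 mV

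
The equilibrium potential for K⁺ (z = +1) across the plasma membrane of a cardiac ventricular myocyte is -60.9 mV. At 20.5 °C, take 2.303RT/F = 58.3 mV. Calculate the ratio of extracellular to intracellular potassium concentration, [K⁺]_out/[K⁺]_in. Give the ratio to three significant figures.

log₁₀([out]/[in]) = E·z/(58.3) = -60.9 × 1 / 58.3 = -1.0446
[out]/[in] = 10^(-1.0446) = 0.09024

0.0902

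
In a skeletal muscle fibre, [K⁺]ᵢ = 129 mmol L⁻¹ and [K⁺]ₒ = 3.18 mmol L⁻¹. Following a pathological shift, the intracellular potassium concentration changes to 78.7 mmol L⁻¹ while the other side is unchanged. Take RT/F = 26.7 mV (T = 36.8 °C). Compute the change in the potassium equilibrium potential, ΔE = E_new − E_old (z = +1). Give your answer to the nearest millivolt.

E_old = (26.7/1)·ln(3.18/129) = -98.87 mV
E_new = (26.7/1)·ln(3.18/78.7) = -85.67 mV
ΔE = -85.67 − (-98.87) = 13.19 mV

13 mV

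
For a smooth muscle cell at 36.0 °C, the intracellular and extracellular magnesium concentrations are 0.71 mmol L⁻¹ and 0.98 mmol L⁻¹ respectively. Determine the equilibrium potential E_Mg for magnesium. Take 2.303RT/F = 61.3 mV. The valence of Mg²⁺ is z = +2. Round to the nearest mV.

4 mV

E = (61.3/z) · log₁₀([Mg²⁺]_out/[Mg²⁺]_in) with z = +2.
= (61.3/2) · log₁₀(0.98/0.71) = 30.65 · log₁₀(1.38)
= 30.65 · (0.1400) = 4.29 mV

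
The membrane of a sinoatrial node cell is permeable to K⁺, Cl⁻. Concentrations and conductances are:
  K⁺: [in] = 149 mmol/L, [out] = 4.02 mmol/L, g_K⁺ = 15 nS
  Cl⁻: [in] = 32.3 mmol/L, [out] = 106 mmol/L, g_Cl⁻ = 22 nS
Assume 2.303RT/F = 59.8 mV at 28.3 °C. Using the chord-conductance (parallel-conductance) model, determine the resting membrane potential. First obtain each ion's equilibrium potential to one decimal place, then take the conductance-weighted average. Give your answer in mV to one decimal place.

-56.4 mV

E_K⁺ = (59.8/1)·log₁₀(4.02/149) = -93.8 mV
E_Cl⁻ = (59.8/-1)·log₁₀(106/32.3) = -30.9 mV
Vm = (Σ gᵢEᵢ)/(Σ gᵢ) = (15·-93.8 + 22·-30.9) / (15 + 22)
= -2086.80 / 37 = -56.40 mV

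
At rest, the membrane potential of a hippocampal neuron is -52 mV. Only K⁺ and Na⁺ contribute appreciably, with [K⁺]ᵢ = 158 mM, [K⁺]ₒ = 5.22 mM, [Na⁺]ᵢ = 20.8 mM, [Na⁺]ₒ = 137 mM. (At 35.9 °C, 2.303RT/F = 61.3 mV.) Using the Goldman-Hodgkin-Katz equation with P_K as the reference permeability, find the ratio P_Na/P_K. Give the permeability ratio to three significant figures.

Let α = P_Na/P_K. GHK: Vm = 61.3·log₁₀[(Kₒ + α·Naₒ)/(Kᵢ + α·Naᵢ)].
10^(Vm/61.3) = 10^(-52.0/61.3) = 0.14181
So 0.14181·(Kᵢ + α·Naᵢ) = Kₒ + α·Naₒ → α = (0.14181·158.0 − 5.22) / (137.0 − 0.14181·20.8)
α = (22.41 − 5.22) / (137.0 − 2.95) = 17.19/134.1 = 0.1282

0.128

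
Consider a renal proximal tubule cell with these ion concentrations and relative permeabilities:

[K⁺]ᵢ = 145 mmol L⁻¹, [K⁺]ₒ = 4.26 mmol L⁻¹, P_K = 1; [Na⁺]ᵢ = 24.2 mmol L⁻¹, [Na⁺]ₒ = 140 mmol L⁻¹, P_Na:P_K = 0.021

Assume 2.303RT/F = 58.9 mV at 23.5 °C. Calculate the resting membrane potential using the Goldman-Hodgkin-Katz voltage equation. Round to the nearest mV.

-77 mV

Vm = 58.9 · log₁₀[(Σ P·[cation]ₒ + Σ P·[anion]ᵢ) / (Σ P·[cation]ᵢ + Σ P·[anion]ₒ)]
Numerator = 1×4.26 + 0.021×140 = 7.2
Denominator = 1×145 + 0.021×24.2 = 145.5
Vm = 58.9 · log₁₀(0.049482) = 58.9 × (-1.3056) = -76.90 mV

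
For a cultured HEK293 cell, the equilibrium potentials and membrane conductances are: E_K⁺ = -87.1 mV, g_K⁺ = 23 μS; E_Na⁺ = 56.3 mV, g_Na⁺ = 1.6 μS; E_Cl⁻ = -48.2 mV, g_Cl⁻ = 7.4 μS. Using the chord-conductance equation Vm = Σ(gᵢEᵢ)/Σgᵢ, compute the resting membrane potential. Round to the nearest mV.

-71 mV

Σ gᵢEᵢ = 23·(-87.1) + 1.6·(56.3) + 7.4·(-48.2) = -2269.90
Σ gᵢ = 23 + 1.6 + 7.4 = 32
Vm = -2269.90 / 32 = -70.93 mV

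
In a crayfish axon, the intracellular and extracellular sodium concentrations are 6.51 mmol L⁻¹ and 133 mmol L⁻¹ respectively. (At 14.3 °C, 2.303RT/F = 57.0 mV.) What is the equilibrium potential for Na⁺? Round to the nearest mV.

75 mV

E = (57.0/z) · log₁₀([Na⁺]_out/[Na⁺]_in) with z = +1.
= (57.0/1) · log₁₀(133/6.51) = 57.00 · log₁₀(20.43)
= 57.00 · (1.3103) = 74.69 mV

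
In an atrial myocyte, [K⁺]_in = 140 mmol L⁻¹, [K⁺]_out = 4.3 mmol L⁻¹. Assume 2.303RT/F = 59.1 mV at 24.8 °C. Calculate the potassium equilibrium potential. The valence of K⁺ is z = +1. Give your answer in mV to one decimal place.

-89.4 mV

E = (59.1/z) · log₁₀([K⁺]_out/[K⁺]_in) with z = +1.
= (59.1/1) · log₁₀(4.3/140) = 59.10 · log₁₀(0.03071)
= 59.10 · (-1.5127) = -89.40 mV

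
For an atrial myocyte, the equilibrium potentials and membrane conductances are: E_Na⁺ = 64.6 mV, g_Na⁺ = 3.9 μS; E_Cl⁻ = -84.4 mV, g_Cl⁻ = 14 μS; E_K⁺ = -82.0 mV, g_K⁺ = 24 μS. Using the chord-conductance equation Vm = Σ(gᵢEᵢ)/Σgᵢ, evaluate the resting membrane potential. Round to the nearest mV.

-69 mV

Σ gᵢEᵢ = 3.9·(64.6) + 14·(-84.4) + 24·(-82.0) = -2897.66
Σ gᵢ = 3.9 + 14 + 24 = 41.9
Vm = -2897.66 / 41.9 = -69.16 mV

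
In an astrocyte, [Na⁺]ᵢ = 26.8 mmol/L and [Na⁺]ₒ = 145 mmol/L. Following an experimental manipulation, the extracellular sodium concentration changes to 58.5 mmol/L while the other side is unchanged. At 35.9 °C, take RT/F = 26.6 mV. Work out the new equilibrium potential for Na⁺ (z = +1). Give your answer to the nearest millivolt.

21 mV

After the shift: [Na⁺]_out = 58.5, [Na⁺]_in = 26.8 mmol/L.
E_new = (26.6/1)·ln(58.5/26.8) = 26.60 · (0.7806) = 20.76 mV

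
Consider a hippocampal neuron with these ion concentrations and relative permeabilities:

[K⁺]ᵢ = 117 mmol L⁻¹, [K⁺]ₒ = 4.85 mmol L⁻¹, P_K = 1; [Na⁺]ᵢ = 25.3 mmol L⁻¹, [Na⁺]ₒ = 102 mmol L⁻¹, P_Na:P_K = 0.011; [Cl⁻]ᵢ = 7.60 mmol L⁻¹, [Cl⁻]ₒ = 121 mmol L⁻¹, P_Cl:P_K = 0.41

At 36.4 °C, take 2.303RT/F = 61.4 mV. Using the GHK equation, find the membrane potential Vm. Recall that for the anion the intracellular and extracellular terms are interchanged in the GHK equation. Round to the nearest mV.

-78 mV

Vm = 61.4 · log₁₀[(Σ P·[cation]ₒ + Σ P·[anion]ᵢ) / (Σ P·[cation]ᵢ + Σ P·[anion]ₒ)]
Numerator = 1×4.85 + 0.011×102 + 0.41×7.60 = 9.088
Denominator = 1×117 + 0.011×25.3 + 0.41×121 = 166.9
Vm = 61.4 · log₁₀(0.054456) = 61.4 × (-1.2640) = -77.61 mV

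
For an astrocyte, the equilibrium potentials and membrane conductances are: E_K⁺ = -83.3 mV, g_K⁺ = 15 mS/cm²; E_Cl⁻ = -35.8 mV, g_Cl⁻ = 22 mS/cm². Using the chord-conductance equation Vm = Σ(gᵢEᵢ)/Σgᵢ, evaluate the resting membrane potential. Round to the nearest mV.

-55 mV

Σ gᵢEᵢ = 15·(-83.3) + 22·(-35.8) = -2037.10
Σ gᵢ = 15 + 22 = 37
Vm = -2037.10 / 37 = -55.06 mV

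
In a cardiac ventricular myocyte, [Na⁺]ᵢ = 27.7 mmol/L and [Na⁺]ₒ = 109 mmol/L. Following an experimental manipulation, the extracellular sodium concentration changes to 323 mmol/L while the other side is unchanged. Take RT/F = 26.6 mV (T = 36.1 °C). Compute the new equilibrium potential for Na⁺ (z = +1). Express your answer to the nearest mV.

After the shift: [Na⁺]_out = 323, [Na⁺]_in = 27.7 mmol/L.
E_new = (26.6/1)·ln(323/27.7) = 26.60 · (2.4562) = 65.34 mV

65 mV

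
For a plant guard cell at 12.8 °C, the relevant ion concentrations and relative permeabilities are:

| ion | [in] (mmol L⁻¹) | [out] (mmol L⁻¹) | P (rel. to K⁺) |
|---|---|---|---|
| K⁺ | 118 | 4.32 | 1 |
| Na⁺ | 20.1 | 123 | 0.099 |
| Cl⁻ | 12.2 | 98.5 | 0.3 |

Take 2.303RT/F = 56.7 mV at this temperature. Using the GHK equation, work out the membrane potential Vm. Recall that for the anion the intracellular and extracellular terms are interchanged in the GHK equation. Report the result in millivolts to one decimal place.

Vm = 56.7 · log₁₀[(Σ P·[cation]ₒ + Σ P·[anion]ᵢ) / (Σ P·[cation]ᵢ + Σ P·[anion]ₒ)]
Numerator = 1×4.32 + 0.099×123 + 0.3×12.2 = 20.16
Denominator = 1×118 + 0.099×20.1 + 0.3×98.5 = 149.5
Vm = 56.7 · log₁₀(0.13479) = 56.7 × (-0.8703) = -49.35 mV

-49.3 mV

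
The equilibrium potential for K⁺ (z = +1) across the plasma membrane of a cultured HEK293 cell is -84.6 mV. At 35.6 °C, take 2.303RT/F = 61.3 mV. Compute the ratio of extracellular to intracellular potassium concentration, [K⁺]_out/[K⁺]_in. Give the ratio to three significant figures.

log₁₀([out]/[in]) = E·z/(61.3) = -84.6 × 1 / 61.3 = -1.3801
[out]/[in] = 10^(-1.3801) = 0.04168

0.0417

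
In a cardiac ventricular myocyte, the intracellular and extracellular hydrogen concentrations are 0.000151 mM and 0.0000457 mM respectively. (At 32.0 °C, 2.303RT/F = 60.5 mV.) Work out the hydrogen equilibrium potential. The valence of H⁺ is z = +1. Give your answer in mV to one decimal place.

E = (60.5/z) · log₁₀([H⁺]_out/[H⁺]_in) with z = +1.
= (60.5/1) · log₁₀(0.0000457/0.000151) = 60.50 · log₁₀(0.3026)
= 60.50 · (-0.5191) = -31.40 mV

-31.4 mV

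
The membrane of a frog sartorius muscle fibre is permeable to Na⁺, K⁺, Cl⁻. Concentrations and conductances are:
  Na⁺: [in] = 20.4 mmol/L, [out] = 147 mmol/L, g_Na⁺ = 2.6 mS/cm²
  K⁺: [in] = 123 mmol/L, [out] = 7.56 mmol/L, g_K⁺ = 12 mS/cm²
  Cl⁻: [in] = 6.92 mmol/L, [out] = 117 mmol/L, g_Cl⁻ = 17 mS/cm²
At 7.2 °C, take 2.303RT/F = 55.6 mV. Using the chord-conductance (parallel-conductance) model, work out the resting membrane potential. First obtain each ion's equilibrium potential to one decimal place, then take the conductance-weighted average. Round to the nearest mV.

E_Na⁺ = (55.6/1)·log₁₀(147/20.4) = 47.7 mV
E_K⁺ = (55.6/1)·log₁₀(7.56/123) = -67.4 mV
E_Cl⁻ = (55.6/-1)·log₁₀(117/6.92) = -68.3 mV
Vm = (Σ gᵢEᵢ)/(Σ gᵢ) = (2.6·47.7 + 12·-67.4 + 17·-68.3) / (2.6 + 12 + 17)
= -1845.88 / 31.6 = -58.41 mV

-58 mV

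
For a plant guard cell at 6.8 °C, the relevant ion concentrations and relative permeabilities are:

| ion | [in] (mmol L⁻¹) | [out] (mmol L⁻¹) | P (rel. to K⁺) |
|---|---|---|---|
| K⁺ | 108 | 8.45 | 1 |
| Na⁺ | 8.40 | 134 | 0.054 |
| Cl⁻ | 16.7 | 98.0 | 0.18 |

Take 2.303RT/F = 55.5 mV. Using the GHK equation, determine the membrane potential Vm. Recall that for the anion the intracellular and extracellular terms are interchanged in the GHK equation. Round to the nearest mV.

-46 mV

Vm = 55.5 · log₁₀[(Σ P·[cation]ₒ + Σ P·[anion]ᵢ) / (Σ P·[cation]ᵢ + Σ P·[anion]ₒ)]
Numerator = 1×8.45 + 0.054×134 + 0.18×16.7 = 18.69
Denominator = 1×108 + 0.054×8.40 + 0.18×98.0 = 126.1
Vm = 55.5 · log₁₀(0.14824) = 55.5 × (-0.8290) = -46.01 mV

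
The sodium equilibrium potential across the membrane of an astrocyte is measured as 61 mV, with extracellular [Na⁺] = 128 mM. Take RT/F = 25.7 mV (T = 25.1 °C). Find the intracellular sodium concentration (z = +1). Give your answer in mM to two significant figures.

12 mM

Nernst: E = (25.7/1) · ln([out]/[in]), so ln([out]/[in]) = 61.0 × 1 / 25.7 = 2.3735.
[out]/[in] = e^(2.3735) = 10.74.
[in] = 128 / 10.74 = 11.92 mM.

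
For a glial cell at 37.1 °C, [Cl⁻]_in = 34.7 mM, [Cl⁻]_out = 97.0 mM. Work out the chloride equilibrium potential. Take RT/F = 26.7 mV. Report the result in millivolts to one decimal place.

E = (26.7/z) · ln([Cl⁻]_out/[Cl⁻]_in) with z = -1.
For an anion, dividing by z = -1 reverses the sign.
= (26.7/-1) · ln(97.0/34.7) = -26.70 · ln(2.795)
= -26.70 · (1.0280) = -27.45 mV

-27.4 mV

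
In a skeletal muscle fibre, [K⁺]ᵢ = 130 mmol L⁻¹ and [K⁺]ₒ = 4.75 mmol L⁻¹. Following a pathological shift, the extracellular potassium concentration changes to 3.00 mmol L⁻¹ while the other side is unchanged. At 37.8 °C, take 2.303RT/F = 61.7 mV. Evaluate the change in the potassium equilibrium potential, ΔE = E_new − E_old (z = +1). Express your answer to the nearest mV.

E_old = (61.7/1)·log₁₀(4.75/130) = -88.68 mV
E_new = (61.7/1)·log₁₀(3.00/130) = -100.99 mV
ΔE = -100.99 − (-88.68) = -12.31 mV

-12 mV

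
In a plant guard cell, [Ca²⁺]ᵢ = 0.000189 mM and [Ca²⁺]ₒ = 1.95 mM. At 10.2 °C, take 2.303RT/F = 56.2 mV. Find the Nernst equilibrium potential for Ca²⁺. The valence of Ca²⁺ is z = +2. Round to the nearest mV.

E = (56.2/z) · log₁₀([Ca²⁺]_out/[Ca²⁺]_in) with z = +2.
= (56.2/2) · log₁₀(1.95/0.000189) = 28.10 · log₁₀(1.032e+04)
= 28.10 · (4.0136) = 112.78 mV

113 mV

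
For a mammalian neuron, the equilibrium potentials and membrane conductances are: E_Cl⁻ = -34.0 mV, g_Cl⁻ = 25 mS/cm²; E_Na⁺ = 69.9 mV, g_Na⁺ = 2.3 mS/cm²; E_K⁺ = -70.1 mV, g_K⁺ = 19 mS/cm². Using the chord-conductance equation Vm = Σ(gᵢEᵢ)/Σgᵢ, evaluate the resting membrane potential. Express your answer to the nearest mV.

Σ gᵢEᵢ = 25·(-34.0) + 2.3·(69.9) + 19·(-70.1) = -2021.13
Σ gᵢ = 25 + 2.3 + 19 = 46.3
Vm = -2021.13 / 46.3 = -43.65 mV

-44 mV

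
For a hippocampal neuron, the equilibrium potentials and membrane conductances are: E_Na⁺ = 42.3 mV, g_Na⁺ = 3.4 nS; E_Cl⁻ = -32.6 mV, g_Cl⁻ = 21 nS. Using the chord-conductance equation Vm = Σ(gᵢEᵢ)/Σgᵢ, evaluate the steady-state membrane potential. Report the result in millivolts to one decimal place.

Σ gᵢEᵢ = 3.4·(42.3) + 21·(-32.6) = -540.78
Σ gᵢ = 3.4 + 21 = 24.4
Vm = -540.78 / 24.4 = -22.16 mV

-22.2 mV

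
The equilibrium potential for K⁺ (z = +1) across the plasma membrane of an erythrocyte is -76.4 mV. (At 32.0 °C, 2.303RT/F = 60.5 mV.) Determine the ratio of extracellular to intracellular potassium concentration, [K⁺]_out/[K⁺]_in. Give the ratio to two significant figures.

log₁₀([out]/[in]) = E·z/(60.5) = -76.4 × 1 / 60.5 = -1.2628
[out]/[in] = 10^(-1.2628) = 0.0546

0.055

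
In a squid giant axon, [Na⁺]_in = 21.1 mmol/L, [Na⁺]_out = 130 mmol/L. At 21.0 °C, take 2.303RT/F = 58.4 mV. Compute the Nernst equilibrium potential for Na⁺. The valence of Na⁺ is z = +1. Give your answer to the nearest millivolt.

E = (58.4/z) · log₁₀([Na⁺]_out/[Na⁺]_in) with z = +1.
= (58.4/1) · log₁₀(130/21.1) = 58.40 · log₁₀(6.161)
= 58.40 · (0.7897) = 46.12 mV

46 mV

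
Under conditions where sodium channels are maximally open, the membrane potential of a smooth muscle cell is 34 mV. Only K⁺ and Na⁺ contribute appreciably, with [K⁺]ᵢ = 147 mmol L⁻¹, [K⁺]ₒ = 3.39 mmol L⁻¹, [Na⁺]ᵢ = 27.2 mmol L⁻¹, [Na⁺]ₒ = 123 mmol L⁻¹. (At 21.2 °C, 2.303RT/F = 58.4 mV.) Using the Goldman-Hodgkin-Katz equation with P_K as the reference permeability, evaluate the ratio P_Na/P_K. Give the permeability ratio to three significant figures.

29.3

Let α = P_Na/P_K. GHK: Vm = 58.4·log₁₀[(Kₒ + α·Naₒ)/(Kᵢ + α·Naᵢ)].
10^(Vm/58.4) = 10^(34.0/58.4) = 3.8211
So 3.8211·(Kᵢ + α·Naᵢ) = Kₒ + α·Naₒ → α = (3.8211·147.0 − 3.39) / (123.0 − 3.8211·27.2)
α = (561.7 − 3.39) / (123.0 − 103.9) = 558.3/19.07 = 29.28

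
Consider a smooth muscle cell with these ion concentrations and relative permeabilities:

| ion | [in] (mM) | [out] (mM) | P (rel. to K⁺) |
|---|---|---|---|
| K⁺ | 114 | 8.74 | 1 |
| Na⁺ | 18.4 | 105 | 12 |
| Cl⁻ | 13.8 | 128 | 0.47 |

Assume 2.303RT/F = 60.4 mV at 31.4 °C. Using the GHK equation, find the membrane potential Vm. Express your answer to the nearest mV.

31 mV

Vm = 60.4 · log₁₀[(Σ P·[cation]ₒ + Σ P·[anion]ᵢ) / (Σ P·[cation]ᵢ + Σ P·[anion]ₒ)]
Numerator = 1×8.74 + 12×105 + 0.47×13.8 = 1275
Denominator = 1×114 + 12×18.4 + 0.47×128 = 395
Vm = 60.4 · log₁₀(3.2287) = 60.4 × (0.5090) = 30.75 mV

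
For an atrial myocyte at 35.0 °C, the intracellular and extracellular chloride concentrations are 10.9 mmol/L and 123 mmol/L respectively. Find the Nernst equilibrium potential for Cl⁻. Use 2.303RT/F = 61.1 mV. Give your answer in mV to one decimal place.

-64.3 mV

E = (61.1/z) · log₁₀([Cl⁻]_out/[Cl⁻]_in) with z = -1.
For an anion, dividing by z = -1 reverses the sign.
= (61.1/-1) · log₁₀(123/10.9) = -61.10 · log₁₀(11.28)
= -61.10 · (1.0525) = -64.31 mV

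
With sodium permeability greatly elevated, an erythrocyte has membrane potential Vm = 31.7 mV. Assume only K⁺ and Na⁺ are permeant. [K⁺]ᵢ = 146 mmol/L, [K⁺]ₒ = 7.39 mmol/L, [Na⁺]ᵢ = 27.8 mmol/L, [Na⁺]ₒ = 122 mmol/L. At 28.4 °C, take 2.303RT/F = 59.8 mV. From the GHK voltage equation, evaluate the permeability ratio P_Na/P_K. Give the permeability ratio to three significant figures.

Let α = P_Na/P_K. GHK: Vm = 59.8·log₁₀[(Kₒ + α·Naₒ)/(Kᵢ + α·Naᵢ)].
10^(Vm/59.8) = 10^(31.7/59.8) = 3.3892
So 3.3892·(Kᵢ + α·Naᵢ) = Kₒ + α·Naₒ → α = (3.3892·146.0 − 7.39) / (122.0 − 3.3892·27.8)
α = (494.8 − 7.39) / (122.0 − 94.22) = 487.4/27.78 = 17.55

17.5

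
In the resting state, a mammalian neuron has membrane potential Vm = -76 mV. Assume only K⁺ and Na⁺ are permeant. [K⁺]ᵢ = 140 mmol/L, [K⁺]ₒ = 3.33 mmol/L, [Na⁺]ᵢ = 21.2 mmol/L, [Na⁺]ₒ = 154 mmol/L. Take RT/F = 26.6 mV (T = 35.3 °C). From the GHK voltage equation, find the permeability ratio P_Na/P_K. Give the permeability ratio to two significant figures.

0.031

Let α = P_Na/P_K. GHK: Vm = 26.6·ln[(Kₒ + α·Naₒ)/(Kᵢ + α·Naᵢ)].
e^(Vm/26.6) = e^(-76.0/26.6) = 0.057433
So 0.057433·(Kᵢ + α·Naᵢ) = Kₒ + α·Naₒ → α = (0.057433·140.0 − 3.33) / (154.0 − 0.057433·21.2)
α = (8.041 − 3.33) / (154.0 − 1.218) = 4.711/152.8 = 0.03083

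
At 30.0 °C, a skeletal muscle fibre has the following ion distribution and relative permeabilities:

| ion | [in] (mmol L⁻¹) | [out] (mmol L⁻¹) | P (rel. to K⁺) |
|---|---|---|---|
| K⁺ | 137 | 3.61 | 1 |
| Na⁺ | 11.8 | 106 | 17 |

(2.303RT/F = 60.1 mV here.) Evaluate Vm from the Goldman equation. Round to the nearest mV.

44 mV

Vm = 60.1 · log₁₀[(Σ P·[cation]ₒ + Σ P·[anion]ᵢ) / (Σ P·[cation]ᵢ + Σ P·[anion]ₒ)]
Numerator = 1×3.61 + 17×106 = 1806
Denominator = 1×137 + 17×11.8 = 337.6
Vm = 60.1 · log₁₀(5.3484) = 60.1 × (0.7282) = 43.77 mV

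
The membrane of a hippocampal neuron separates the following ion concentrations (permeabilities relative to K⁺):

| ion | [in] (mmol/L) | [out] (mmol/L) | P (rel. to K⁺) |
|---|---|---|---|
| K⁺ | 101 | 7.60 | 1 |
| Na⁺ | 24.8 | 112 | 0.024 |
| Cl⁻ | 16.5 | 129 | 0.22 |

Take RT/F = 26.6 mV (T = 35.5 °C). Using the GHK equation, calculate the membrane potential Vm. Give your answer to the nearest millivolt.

Vm = 26.6 · ln[(Σ P·[cation]ₒ + Σ P·[anion]ᵢ) / (Σ P·[cation]ᵢ + Σ P·[anion]ₒ)]
Numerator = 1×7.60 + 0.024×112 + 0.22×16.5 = 13.92
Denominator = 1×101 + 0.024×24.8 + 0.22×129 = 130
Vm = 26.6 · ln(0.10708) = 26.6 × (-2.2342) = -59.43 mV

-59 mV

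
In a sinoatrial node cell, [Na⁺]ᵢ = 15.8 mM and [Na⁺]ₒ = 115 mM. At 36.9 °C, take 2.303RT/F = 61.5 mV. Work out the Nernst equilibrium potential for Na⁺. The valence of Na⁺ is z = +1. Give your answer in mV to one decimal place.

E = (61.5/z) · log₁₀([Na⁺]_out/[Na⁺]_in) with z = +1.
= (61.5/1) · log₁₀(115/15.8) = 61.50 · log₁₀(7.278)
= 61.50 · (0.8620) = 53.02 mV

53.0 mV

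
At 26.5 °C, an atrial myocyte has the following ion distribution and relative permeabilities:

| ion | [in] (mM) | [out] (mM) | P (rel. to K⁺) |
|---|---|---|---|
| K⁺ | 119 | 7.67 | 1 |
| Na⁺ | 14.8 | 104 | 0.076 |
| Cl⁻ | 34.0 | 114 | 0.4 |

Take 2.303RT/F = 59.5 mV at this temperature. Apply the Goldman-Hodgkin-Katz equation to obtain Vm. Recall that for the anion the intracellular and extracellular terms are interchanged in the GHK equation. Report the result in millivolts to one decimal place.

-44.9 mV

Vm = 59.5 · log₁₀[(Σ P·[cation]ₒ + Σ P·[anion]ᵢ) / (Σ P·[cation]ᵢ + Σ P·[anion]ₒ)]
Numerator = 1×7.67 + 0.076×104 + 0.4×34.0 = 29.17
Denominator = 1×119 + 0.076×14.8 + 0.4×114 = 165.7
Vm = 59.5 · log₁₀(0.17604) = 59.5 × (-0.7544) = -44.89 mV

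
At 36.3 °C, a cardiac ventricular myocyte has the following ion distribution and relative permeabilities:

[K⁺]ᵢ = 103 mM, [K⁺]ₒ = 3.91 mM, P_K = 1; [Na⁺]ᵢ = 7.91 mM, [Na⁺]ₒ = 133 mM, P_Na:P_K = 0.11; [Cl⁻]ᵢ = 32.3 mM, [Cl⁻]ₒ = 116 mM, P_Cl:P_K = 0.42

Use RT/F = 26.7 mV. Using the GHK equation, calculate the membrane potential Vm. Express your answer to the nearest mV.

Vm = 26.7 · ln[(Σ P·[cation]ₒ + Σ P·[anion]ᵢ) / (Σ P·[cation]ᵢ + Σ P·[anion]ₒ)]
Numerator = 1×3.91 + 0.11×133 + 0.42×32.3 = 32.11
Denominator = 1×103 + 0.11×7.91 + 0.42×116 = 152.6
Vm = 26.7 · ln(0.21041) = 26.7 × (-1.5587) = -41.62 mV

-42 mV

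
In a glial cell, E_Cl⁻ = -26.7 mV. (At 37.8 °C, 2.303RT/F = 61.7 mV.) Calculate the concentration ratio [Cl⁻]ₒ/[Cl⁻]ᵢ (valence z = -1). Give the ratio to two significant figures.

log₁₀([out]/[in]) = E·z/(61.7) = -26.7 × -1 / 61.7 = 0.4327
[out]/[in] = 10^(0.4327) = 2.709

2.7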